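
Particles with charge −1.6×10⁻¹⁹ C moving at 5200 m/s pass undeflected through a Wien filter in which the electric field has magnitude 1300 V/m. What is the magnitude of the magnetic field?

Balance of forces in the selector: qE = qvB ⇒ B = E/v.
B = 1300/5200 = 0.25 T.

B = 0.25 T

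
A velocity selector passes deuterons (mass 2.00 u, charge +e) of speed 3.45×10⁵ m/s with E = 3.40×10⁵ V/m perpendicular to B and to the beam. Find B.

Balance of forces in the selector: qE = qvB ⇒ B = E/v.
B = 3.40×10⁵/3.45×10⁵ = 0.986 T.

B = 0.986 T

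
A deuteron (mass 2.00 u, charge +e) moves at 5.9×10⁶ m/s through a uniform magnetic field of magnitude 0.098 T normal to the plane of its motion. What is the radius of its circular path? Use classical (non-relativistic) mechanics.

r ≈ 1.2 m

The magnetic force provides the centripetal force: |q|vB = mv²/r.
r = mv/(|q|B) = (3.322×10⁻²⁷)(5.9×10⁶)/((1.602×10⁻¹⁹)(0.098)) ≈ 1.2 m.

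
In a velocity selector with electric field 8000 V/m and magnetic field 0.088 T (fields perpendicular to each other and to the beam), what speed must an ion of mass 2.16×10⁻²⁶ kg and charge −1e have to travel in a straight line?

Straight-line motion ⇒ electric and magnetic forces cancel, so E = vB.
v = E/B = 8000/0.088 = 9.1×10⁴ m/s.

v = 9.1×10⁴ m/s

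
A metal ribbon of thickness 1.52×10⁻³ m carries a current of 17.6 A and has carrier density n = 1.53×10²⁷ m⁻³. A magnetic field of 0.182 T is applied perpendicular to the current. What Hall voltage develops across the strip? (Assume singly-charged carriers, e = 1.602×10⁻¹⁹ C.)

V_H = IB/(n e t).
V_H = (17.6)(0.182)/((1.53×10²⁷)(1.602×10⁻¹⁹)(1.52×10⁻³)) ≈ 8.60×10⁻⁶ V.

V_H ≈ 8.60×10⁻⁶ V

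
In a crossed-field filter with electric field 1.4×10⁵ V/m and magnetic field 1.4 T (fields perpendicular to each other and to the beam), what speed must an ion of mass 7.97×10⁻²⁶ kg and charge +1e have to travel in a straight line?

Straight-line motion ⇒ electric and magnetic forces cancel, so E = vB.
v = E/B = 1.4×10⁵/1.4 = 1.0×10⁵ m/s.

v = 1.0×10⁵ m/s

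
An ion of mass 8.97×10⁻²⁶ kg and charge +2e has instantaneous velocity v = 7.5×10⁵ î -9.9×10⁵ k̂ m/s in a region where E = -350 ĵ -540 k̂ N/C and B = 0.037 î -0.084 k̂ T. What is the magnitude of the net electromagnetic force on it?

|F| ≈ 8.34×10⁻¹⁵ N

v×B = (0, 2.64×10⁴, 0) N/C.
E + v×B = (0, 2.60×10⁴, -540) N/C.
F = q(E + v×B) = (3.204×10⁻¹⁹ C)·(0, 2.60×10⁴, -540) = (0, 8.34×10⁻¹⁵, -1.73×10⁻¹⁶) N.
|F| = 8.34×10⁻¹⁵ N.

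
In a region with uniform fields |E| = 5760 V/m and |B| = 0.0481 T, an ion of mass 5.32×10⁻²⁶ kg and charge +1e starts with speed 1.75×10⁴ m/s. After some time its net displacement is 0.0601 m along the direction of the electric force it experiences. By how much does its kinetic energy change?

ΔKE ≈ 5.55×10⁻¹⁷ J

The magnetic force is always ⟂ v and does no work; only the electric force changes KE.
ΔKE = F_E · d = |q|E d = (1.602×10⁻¹⁹)(5760)(0.0601) ≈ 5.55×10⁻¹⁷ J.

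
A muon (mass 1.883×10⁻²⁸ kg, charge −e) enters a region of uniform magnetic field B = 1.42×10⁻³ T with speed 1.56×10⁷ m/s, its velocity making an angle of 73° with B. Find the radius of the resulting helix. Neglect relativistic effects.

r ≈ 12.3 m

v⊥ = v sinθ = 1.56×10⁷·sin73° ≈ 1.492×10⁷ m/s.
r = m v⊥/(|q|B) = (1.883×10⁻²⁸)(1.492×10⁷)/((1.602×10⁻¹⁹)(1.42×10⁻³)) ≈ 12.3 m.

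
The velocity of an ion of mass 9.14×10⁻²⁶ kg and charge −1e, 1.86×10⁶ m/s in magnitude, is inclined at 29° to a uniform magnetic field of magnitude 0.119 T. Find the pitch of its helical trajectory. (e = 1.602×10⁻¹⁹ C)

p ≈ 49.0 m

v∥ = v cosθ = 1.86×10⁶·cos29° ≈ 1.627×10⁶ m/s.
T = 2πm/(|q|B) = 2π(9.14×10⁻²⁶)/((1.602×10⁻¹⁹)(0.119)) ≈ 3.012×10⁻⁵ s.
pitch = v∥ T = (1.627×10⁶)(3.012×10⁻⁵) ≈ 49.0 m.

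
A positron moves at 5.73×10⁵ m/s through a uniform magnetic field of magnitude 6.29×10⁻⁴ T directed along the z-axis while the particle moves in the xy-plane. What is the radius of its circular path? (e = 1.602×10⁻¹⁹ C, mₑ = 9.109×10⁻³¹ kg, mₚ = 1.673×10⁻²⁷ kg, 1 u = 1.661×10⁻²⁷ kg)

The magnetic force provides the centripetal force: |q|vB = mv²/r.
r = mv/(|q|B) = (9.109×10⁻³¹)(5.73×10⁵)/((1.602×10⁻¹⁹)(6.29×10⁻⁴)) ≈ 5.18×10⁻³ m.

r ≈ 5.18×10⁻³ m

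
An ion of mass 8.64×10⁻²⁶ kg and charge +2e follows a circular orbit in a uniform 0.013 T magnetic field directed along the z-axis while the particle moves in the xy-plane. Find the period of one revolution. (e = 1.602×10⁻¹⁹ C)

T ≈ 1.3×10⁻⁴ s

The cyclotron period depends only on m, q, B: T = 2πm/(|q|B).
T = 2π(8.64×10⁻²⁶)/((3.204×10⁻¹⁹)(0.013)) ≈ 1.3×10⁻⁴ s.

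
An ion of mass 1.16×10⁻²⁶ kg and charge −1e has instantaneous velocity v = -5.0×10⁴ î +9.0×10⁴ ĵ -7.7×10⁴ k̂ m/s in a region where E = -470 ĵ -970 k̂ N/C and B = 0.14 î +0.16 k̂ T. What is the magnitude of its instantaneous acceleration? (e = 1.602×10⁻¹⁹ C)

v×B = (1.44×10⁴, -2780, -1.26×10⁴) N/C.
E + v×B = (1.44×10⁴, -3250, -1.36×10⁴) N/C.
F = q(E + v×B) = (−1.602×10⁻¹⁹ C)·(1.44×10⁴, -3250, -1.36×10⁴) = (-2.31×10⁻¹⁵, 5.21×10⁻¹⁶, 2.17×10⁻¹⁵) N.
|a| = |F|/m = 3.212×10⁻¹⁵/1.16×10⁻²⁶ ≈ 2.77×10¹¹ m/s².

|a| ≈ 2.77×10¹¹ m/s²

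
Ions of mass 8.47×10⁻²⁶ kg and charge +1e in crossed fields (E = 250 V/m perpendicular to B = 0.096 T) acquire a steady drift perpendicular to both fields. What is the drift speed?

The E×B drift speed is v_d = E/B.
v_d = 250/0.096 = 2600 m/s.

v_d ≈ 2600 m/s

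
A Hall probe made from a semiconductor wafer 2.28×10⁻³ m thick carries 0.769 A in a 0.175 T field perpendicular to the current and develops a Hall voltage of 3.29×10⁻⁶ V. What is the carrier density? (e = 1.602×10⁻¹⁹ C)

From V_H = IB/(n e t), n = IB/(V_H e t).
n = (0.769)(0.175)/((3.29×10⁻⁶)(1.602×10⁻¹⁹)(2.28×10⁻³)) ≈ 1.12×10²⁶ m⁻³.

n ≈ 1.12×10²⁶ m⁻³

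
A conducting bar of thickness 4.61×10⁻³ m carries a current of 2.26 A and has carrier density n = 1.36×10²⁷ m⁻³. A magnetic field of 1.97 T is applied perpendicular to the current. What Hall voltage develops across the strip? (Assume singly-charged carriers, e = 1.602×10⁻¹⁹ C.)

V_H = IB/(n e t).
V_H = (2.26)(1.97)/((1.36×10²⁷)(1.602×10⁻¹⁹)(4.61×10⁻³)) ≈ 4.43×10⁻⁶ V.

V_H ≈ 4.43×10⁻⁶ V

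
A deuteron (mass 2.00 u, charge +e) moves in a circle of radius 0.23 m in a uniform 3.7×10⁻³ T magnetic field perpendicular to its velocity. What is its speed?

v ≈ 4.1×10⁴ m/s

From |q|vB = mv²/r, v = |q|Br/m.
v = (1.602×10⁻¹⁹)(3.7×10⁻³)(0.23)/3.322×10⁻²⁷ ≈ 4.1×10⁴ m/s.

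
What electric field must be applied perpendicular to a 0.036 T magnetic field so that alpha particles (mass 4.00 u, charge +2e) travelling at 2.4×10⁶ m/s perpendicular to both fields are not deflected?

E = 8.6×10⁴ V/m

For straight-line motion qE = qvB, so E = vB.
E = 2.4×10⁶ × 0.036 = 8.6×10⁴ V/m.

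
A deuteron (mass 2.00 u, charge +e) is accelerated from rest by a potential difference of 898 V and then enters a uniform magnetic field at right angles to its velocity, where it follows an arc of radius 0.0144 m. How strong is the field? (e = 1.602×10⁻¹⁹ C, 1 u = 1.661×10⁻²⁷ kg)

B ≈ 0.424 T

v = √(2|q|V/m) = √(2·1.602×10⁻¹⁹·898/3.322×10⁻²⁷) ≈ 2.943×10⁵ m/s.
B = mv/(|q|r) = (3.322×10⁻²⁷)(2.943×10⁵)/((1.602×10⁻¹⁹)(0.0144)) ≈ 0.424 T.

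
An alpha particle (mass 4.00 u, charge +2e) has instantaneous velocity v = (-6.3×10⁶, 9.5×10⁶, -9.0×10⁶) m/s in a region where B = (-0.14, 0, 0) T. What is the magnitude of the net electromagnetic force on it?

|F| ≈ 5.87×10⁻¹³ N

v×B = (0, 1.26×10⁶, 1.33×10⁶) N/C.
F = q v×B = (3.204×10⁻¹⁹ C)·(0, 1.26×10⁶, 1.33×10⁶) = (0, 4.04×10⁻¹³, 4.26×10⁻¹³) N.
|F| = 5.87×10⁻¹³ N.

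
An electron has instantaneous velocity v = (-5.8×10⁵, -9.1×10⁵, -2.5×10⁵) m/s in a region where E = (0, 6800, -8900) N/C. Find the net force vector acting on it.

F ≈ (0, -1.09×10⁻¹⁵, 1.43×10⁻¹⁵) N

Only an electric field acts, so F = qE = (−1.602×10⁻¹⁹ C)·(0, 6800, -8900) = (0, -1.09×10⁻¹⁵, 1.43×10⁻¹⁵) N.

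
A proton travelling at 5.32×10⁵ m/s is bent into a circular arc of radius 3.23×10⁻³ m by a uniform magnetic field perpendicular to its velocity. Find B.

B ≈ 1.72 T

From |q|vB = mv²/r, B = mv/(|q|r).
B = (1.673×10⁻²⁷)(5.32×10⁵)/((1.602×10⁻¹⁹)(3.23×10⁻³)) ≈ 1.72 T.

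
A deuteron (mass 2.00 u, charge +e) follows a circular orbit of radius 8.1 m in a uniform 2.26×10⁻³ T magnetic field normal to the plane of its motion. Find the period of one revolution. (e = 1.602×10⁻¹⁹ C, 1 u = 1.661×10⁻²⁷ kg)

The cyclotron period depends only on m, q, B: T = 2πm/(|q|B).
T = 2π(3.322×10⁻²⁷)/((1.602×10⁻¹⁹)(2.26×10⁻³)) ≈ 5.77×10⁻⁵ s.

T ≈ 5.77×10⁻⁵ s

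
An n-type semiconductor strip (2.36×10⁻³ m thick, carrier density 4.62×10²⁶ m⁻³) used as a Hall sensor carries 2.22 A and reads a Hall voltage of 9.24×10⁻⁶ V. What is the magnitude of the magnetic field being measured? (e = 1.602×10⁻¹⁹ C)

B ≈ 0.727 T

From V_H = IB/(n e t), B = V_H n e t / I.
B = (9.24×10⁻⁶)(4.62×10²⁶)(1.602×10⁻¹⁹)(2.36×10⁻³)/2.22 ≈ 0.727 T.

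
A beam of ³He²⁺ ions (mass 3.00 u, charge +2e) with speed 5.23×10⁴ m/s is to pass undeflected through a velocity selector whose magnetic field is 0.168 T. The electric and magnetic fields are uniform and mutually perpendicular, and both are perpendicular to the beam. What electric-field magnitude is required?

For straight-line motion qE = qvB, so E = vB.
E = 5.23×10⁴ × 0.168 = 8790 V/m.

E = 8790 V/m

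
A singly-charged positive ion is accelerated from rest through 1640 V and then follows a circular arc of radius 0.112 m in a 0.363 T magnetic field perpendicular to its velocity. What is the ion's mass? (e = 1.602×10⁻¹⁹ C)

Combine |q|V = ½mv² and r = mv/(|q|B): eliminate v to get m = qB²r²/(2V).
m = (1.602×10⁻¹⁹)(0.363)²(0.112)²/(2·1640) ≈ 8.07×10⁻²⁶ kg.

m ≈ 8.07×10⁻²⁶ kg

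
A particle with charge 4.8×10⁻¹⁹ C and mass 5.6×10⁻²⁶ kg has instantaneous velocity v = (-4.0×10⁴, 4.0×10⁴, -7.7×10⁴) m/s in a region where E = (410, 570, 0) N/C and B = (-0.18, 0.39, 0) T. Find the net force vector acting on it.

v×B = (3.00×10⁴, 1.39×10⁴, -8400) N/C.
E + v×B = (3.04×10⁴, 1.44×10⁴, -8400) N/C.
F = q(E + v×B) = (4.8×10⁻¹⁹ C)·(3.04×10⁴, 1.44×10⁴, -8400) = (1.46×10⁻¹⁴, 6.93×10⁻¹⁵, -4.03×10⁻¹⁵) N.

F ≈ (1.46×10⁻¹⁴, 6.93×10⁻¹⁵, -4.03×10⁻¹⁵) N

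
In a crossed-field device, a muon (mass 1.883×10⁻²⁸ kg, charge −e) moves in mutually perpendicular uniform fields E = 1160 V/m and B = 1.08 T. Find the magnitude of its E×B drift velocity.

v_d ≈ 1070 m/s

The E×B drift speed is v_d = E/B.
v_d = 1160/1.08 = 1070 m/s.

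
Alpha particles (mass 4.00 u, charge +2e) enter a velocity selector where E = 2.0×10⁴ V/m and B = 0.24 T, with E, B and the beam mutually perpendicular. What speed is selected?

v = 8.3×10⁴ m/s

For undeflected motion the electric and magnetic forces balance: qE = qvB.
v = E/B = 2.0×10⁴/0.24 = 8.3×10⁴ m/s.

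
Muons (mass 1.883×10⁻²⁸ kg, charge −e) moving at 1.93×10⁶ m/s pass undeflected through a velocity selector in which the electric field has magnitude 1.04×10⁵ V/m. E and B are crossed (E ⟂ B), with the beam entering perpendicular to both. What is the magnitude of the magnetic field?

Balance of forces in the selector: qE = qvB ⇒ B = E/v.
B = 1.04×10⁵/1.93×10⁶ = 0.0539 T.

B = 0.0539 T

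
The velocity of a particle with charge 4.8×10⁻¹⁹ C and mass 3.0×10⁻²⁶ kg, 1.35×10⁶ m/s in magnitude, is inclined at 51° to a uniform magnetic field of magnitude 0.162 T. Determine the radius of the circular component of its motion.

r ≈ 0.405 m

v⊥ = v sinθ = 1.35×10⁶·sin51° ≈ 1.049×10⁶ m/s.
r = m v⊥/(|q|B) = (3.0×10⁻²⁶)(1.049×10⁶)/((4.8×10⁻¹⁹)(0.162)) ≈ 0.405 m.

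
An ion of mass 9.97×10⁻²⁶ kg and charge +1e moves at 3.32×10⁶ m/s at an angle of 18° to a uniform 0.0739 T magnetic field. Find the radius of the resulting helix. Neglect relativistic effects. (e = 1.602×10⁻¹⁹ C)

v⊥ = v sinθ = 3.32×10⁶·sin18° ≈ 1.026×10⁶ m/s.
r = m v⊥/(|q|B) = (9.97×10⁻²⁶)(1.026×10⁶)/((1.602×10⁻¹⁹)(0.0739)) ≈ 8.64 m.

r ≈ 8.64 m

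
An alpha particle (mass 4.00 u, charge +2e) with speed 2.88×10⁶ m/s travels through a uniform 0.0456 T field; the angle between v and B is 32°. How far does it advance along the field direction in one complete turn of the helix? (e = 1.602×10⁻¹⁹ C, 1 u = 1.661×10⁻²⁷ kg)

p ≈ 6.98 m

v∥ = v cosθ = 2.88×10⁶·cos32° ≈ 2.442×10⁶ m/s.
T = 2πm/(|q|B) = 2π(6.644×10⁻²⁷)/((3.204×10⁻¹⁹)(0.0456)) ≈ 2.857×10⁻⁶ s.
pitch = v∥ T = (2.442×10⁶)(2.857×10⁻⁶) ≈ 6.98 m.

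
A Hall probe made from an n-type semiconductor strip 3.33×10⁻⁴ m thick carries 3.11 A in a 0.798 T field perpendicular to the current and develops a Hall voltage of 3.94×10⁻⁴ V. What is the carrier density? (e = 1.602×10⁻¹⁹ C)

n ≈ 1.18×10²⁶ m⁻³

From V_H = IB/(n e t), n = IB/(V_H e t).
n = (3.11)(0.798)/((3.94×10⁻⁴)(1.602×10⁻¹⁹)(3.33×10⁻⁴)) ≈ 1.18×10²⁶ m⁻³.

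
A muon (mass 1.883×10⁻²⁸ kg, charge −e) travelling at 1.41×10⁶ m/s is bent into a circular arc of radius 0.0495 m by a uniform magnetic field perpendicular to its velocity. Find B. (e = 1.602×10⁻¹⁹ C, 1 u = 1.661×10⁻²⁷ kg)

From |q|vB = mv²/r, B = mv/(|q|r).
B = (1.883×10⁻²⁸)(1.41×10⁶)/((1.602×10⁻¹⁹)(0.0495)) ≈ 0.0335 T.

B ≈ 0.0335 T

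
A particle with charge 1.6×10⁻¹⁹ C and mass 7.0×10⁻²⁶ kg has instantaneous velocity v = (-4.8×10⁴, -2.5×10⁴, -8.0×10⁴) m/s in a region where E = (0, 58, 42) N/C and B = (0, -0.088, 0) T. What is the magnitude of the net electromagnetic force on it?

v×B = (-7040, 0, 4220) N/C.
E + v×B = (-7040, 58.0, 4270) N/C.
F = q(E + v×B) = (1.6×10⁻¹⁹ C)·(-7040, 58.0, 4270) = (-1.13×10⁻¹⁵, 9.28×10⁻¹⁸, 6.83×10⁻¹⁶) N.
|F| = 1.32×10⁻¹⁵ N.

|F| ≈ 1.32×10⁻¹⁵ N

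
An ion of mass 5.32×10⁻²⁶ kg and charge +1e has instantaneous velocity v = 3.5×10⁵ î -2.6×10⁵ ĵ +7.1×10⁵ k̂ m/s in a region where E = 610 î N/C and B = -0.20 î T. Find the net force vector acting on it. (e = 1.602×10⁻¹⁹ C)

F ≈ (9.77×10⁻¹⁷, -2.27×10⁻¹⁴, -8.33×10⁻¹⁵) N

v×B = (0, -1.42×10⁵, -5.20×10⁴) N/C.
E + v×B = (610, -1.42×10⁵, -5.20×10⁴) N/C.
F = q(E + v×B) = (1.602×10⁻¹⁹ C)·(610, -1.42×10⁵, -5.20×10⁴) = (9.77×10⁻¹⁷, -2.27×10⁻¹⁴, -8.33×10⁻¹⁵) N.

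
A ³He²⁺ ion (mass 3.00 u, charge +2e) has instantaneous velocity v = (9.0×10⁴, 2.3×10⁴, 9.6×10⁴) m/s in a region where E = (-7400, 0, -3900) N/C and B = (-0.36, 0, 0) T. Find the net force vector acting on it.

F ≈ (-2.37×10⁻¹⁵, -1.11×10⁻¹⁴, 1.40×10⁻¹⁵) N

v×B = (0, -3.46×10⁴, 8280) N/C.
E + v×B = (-7400, -3.46×10⁴, 4380) N/C.
F = q(E + v×B) = (3.204×10⁻¹⁹ C)·(-7400, -3.46×10⁴, 4380) = (-2.37×10⁻¹⁵, -1.11×10⁻¹⁴, 1.40×10⁻¹⁵) N.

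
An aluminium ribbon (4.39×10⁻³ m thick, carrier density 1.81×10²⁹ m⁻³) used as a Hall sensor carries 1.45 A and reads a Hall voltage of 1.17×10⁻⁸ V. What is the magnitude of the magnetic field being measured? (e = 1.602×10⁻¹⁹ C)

B ≈ 1.03 T

From V_H = IB/(n e t), B = V_H n e t / I.
B = (1.17×10⁻⁸)(1.81×10²⁹)(1.602×10⁻¹⁹)(4.39×10⁻³)/1.45 ≈ 1.03 T.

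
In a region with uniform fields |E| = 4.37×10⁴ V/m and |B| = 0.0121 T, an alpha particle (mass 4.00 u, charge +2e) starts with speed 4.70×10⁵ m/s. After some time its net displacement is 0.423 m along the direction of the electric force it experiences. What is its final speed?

B does no work; ΔKE = |q|E d.
½mv_f² = ½mv₀² + |q|Ed = ½(6.644×10⁻²⁷)(4.70×10⁵)² + (3.204×10⁻¹⁹)(4.37×10⁴)(0.423) ≈ 7.338×10⁻¹⁶ J + 5.923×10⁻¹⁵ J ≈ 6.656×10⁻¹⁵ J.
v_f = √(2·6.656×10⁻¹⁵/6.644×10⁻²⁷) ≈ 1.42×10⁶ m/s.

v_f ≈ 1.42×10⁶ m/s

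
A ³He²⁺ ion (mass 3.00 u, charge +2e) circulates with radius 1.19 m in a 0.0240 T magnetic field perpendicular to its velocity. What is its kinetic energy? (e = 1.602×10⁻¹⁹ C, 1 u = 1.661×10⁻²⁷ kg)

v = |q|Br/m, then KE = ½mv² = (qBr)²/(2m).
v = (3.204×10⁻¹⁹)(0.0240)(1.19)/4.983×10⁻²⁷ ≈ 1.836×10⁶ m/s.
KE = ½(4.983×10⁻²⁷)(1.836×10⁶)² ≈ 8.40×10⁻¹⁵ J = 5.24×10⁴ eV.

KE ≈ 5.24×10⁴ eV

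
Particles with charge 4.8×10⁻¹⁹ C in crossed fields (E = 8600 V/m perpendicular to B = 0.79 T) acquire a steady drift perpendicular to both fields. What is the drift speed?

v_d ≈ 1.1×10⁴ m/s

The E×B drift speed is v_d = E/B.
v_d = 8600/0.79 = 1.1×10⁴ m/s.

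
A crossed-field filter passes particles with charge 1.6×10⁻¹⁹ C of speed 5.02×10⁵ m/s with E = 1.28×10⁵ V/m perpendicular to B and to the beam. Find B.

B = 0.255 T

Balance of forces in the selector: qE = qvB ⇒ B = E/v.
B = 1.28×10⁵/5.02×10⁵ = 0.255 T.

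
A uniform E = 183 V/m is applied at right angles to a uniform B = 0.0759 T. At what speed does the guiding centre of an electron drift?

v_d ≈ 2410 m/s

In crossed fields the guiding centre drifts at v_d = |E×B|/B² = E/B, independent of charge and mass.
v_d = 183/0.0759 = 2410 m/s.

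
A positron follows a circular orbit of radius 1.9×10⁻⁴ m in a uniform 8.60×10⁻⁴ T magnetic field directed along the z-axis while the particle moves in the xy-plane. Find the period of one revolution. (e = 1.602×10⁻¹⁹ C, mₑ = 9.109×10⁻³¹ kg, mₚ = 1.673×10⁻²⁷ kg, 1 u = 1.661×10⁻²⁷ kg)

T ≈ 4.15×10⁻⁸ s

The cyclotron period depends only on m, q, B: T = 2πm/(|q|B).
T = 2π(9.109×10⁻³¹)/((1.602×10⁻¹⁹)(8.60×10⁻⁴)) ≈ 4.15×10⁻⁸ s.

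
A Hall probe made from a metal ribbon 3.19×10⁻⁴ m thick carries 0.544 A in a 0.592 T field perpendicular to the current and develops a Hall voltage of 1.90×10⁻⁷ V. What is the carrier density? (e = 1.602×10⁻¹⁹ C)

n ≈ 3.32×10²⁸ m⁻³

From V_H = IB/(n e t), n = IB/(V_H e t).
n = (0.544)(0.592)/((1.90×10⁻⁷)(1.602×10⁻¹⁹)(3.19×10⁻⁴)) ≈ 3.32×10²⁸ m⁻³.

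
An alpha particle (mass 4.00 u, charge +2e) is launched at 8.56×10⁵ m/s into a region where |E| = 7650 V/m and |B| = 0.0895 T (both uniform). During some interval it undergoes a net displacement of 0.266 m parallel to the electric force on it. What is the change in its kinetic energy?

ΔKE ≈ 6.52×10⁻¹⁶ J

The magnetic force is always ⟂ v and does no work; only the electric force changes KE.
ΔKE = F_E · d = |q|E d = (3.204×10⁻¹⁹)(7650)(0.266) ≈ 6.52×10⁻¹⁶ J.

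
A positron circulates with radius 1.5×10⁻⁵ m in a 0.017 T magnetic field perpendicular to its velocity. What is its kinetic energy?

v = |q|Br/m, then KE = ½mv² = (qBr)²/(2m).
v = (1.602×10⁻¹⁹)(0.017)(1.5×10⁻⁵)/9.109×10⁻³¹ ≈ 4.485×10⁴ m/s.
KE = ½(9.109×10⁻³¹)(4.485×10⁴)² ≈ 9.2×10⁻²² J = 5.7×10⁻³ eV.

KE ≈ 5.7×10⁻³ eV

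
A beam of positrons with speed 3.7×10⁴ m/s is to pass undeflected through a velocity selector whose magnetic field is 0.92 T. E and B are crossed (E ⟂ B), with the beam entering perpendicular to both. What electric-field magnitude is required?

For straight-line motion qE = qvB, so E = vB.
E = 3.7×10⁴ × 0.92 = 3.4×10⁴ V/m.

E = 3.4×10⁴ V/m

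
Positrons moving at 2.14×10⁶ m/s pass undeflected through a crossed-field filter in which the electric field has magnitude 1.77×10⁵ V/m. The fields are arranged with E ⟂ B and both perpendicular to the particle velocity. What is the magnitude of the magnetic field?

Balance of forces in the selector: qE = qvB ⇒ B = E/v.
B = 1.77×10⁵/2.14×10⁶ = 0.0827 T.

B = 0.0827 T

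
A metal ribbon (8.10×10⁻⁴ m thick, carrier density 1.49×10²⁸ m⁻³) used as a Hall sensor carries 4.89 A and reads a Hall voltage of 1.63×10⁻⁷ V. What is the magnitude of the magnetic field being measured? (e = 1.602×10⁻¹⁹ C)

From V_H = IB/(n e t), B = V_H n e t / I.
B = (1.63×10⁻⁷)(1.49×10²⁸)(1.602×10⁻¹⁹)(8.10×10⁻⁴)/4.89 ≈ 0.0644 T.

B ≈ 0.0644 T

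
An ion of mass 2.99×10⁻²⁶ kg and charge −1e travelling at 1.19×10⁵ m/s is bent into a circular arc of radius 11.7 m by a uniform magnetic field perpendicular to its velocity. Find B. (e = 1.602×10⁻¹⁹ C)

B ≈ 1.90×10⁻³ T

From |q|vB = mv²/r, B = mv/(|q|r).
B = (2.99×10⁻²⁶)(1.19×10⁵)/((1.602×10⁻¹⁹)(11.7)) ≈ 1.90×10⁻³ T.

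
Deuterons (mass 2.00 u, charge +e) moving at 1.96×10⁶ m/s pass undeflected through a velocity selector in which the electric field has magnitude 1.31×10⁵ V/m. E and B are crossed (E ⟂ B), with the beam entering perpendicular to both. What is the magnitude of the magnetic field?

B = 0.0668 T

Balance of forces in the selector: qE = qvB ⇒ B = E/v.
B = 1.31×10⁵/1.96×10⁶ = 0.0668 T.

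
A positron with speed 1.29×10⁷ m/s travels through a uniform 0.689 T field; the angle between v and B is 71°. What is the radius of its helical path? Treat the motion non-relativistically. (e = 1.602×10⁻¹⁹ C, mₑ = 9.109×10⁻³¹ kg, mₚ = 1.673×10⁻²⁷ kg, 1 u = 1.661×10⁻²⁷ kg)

r ≈ 1.01×10⁻⁴ m

v⊥ = v sinθ = 1.29×10⁷·sin71° ≈ 1.220×10⁷ m/s.
r = m v⊥/(|q|B) = (9.109×10⁻³¹)(1.220×10⁷)/((1.602×10⁻¹⁹)(0.689)) ≈ 1.01×10⁻⁴ m.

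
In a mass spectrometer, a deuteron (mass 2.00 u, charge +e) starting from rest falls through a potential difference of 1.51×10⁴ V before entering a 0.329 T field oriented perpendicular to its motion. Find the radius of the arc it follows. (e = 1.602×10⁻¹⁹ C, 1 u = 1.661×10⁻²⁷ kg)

Acceleration: |q|V = ½mv² ⇒ v = √(2|q|V/m) = √(2·1.602×10⁻¹⁹·1.51×10⁴/3.322×10⁻²⁷) ≈ 1.207×10⁶ m/s.
In the field: r = mv/(|q|B) = (3.322×10⁻²⁷)(1.207×10⁶)/((1.602×10⁻¹⁹)(0.329)) ≈ 0.0761 m.

r ≈ 0.0761 m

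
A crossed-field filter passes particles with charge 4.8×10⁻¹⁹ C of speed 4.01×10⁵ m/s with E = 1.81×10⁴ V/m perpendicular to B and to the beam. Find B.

B = 0.0451 T

Balance of forces in the selector: qE = qvB ⇒ B = E/v.
B = 1.81×10⁴/4.01×10⁵ = 0.0451 T.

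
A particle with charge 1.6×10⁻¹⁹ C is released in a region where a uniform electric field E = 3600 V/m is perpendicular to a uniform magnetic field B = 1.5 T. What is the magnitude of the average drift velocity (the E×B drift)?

In crossed fields the guiding centre drifts at v_d = |E×B|/B² = E/B, independent of charge and mass.
v_d = 3600/1.5 = 2400 m/s.

v_d ≈ 2400 m/s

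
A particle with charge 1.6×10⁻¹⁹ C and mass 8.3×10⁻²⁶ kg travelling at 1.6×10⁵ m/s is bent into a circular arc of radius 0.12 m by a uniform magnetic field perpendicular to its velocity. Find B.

B ≈ 0.69 T

From |q|vB = mv²/r, B = mv/(|q|r).
B = (8.3×10⁻²⁶)(1.6×10⁵)/((1.6×10⁻¹⁹)(0.12)) ≈ 0.69 T.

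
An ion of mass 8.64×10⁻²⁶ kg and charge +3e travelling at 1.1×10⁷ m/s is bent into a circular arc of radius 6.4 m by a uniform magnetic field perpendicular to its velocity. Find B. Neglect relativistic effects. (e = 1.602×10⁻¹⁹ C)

B ≈ 0.31 T

From |q|vB = mv²/r, B = mv/(|q|r).
B = (8.64×10⁻²⁶)(1.1×10⁷)/((4.806×10⁻¹⁹)(6.4)) ≈ 0.31 T.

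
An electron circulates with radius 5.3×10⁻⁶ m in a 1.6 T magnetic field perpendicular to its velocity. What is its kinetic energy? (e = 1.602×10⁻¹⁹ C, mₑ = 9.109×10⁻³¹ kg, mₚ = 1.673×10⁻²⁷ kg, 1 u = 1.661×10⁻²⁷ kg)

KE ≈ 6.3 eV

v = |q|Br/m, then KE = ½mv² = (qBr)²/(2m).
v = (1.602×10⁻¹⁹)(1.6)(5.3×10⁻⁶)/9.109×10⁻³¹ ≈ 1.491×10⁶ m/s.
KE = ½(9.109×10⁻³¹)(1.491×10⁶)² ≈ 1.0×10⁻¹⁸ J = 6.3 eV.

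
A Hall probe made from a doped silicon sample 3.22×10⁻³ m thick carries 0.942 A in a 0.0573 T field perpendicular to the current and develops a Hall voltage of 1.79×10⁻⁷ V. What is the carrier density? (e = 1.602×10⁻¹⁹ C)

n ≈ 5.85×10²⁶ m⁻³

From V_H = IB/(n e t), n = IB/(V_H e t).
n = (0.942)(0.0573)/((1.79×10⁻⁷)(1.602×10⁻¹⁹)(3.22×10⁻³)) ≈ 5.85×10²⁶ m⁻³.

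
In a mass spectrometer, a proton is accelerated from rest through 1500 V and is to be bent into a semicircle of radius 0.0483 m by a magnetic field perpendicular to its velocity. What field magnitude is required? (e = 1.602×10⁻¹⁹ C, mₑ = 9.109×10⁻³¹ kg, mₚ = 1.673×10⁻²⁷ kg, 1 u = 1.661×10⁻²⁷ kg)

B ≈ 0.116 T

v = √(2|q|V/m) = √(2·1.602×10⁻¹⁹·1500/1.673×10⁻²⁷) ≈ 5.360×10⁵ m/s.
B = mv/(|q|r) = (1.673×10⁻²⁷)(5.360×10⁵)/((1.602×10⁻¹⁹)(0.0483)) ≈ 0.116 T.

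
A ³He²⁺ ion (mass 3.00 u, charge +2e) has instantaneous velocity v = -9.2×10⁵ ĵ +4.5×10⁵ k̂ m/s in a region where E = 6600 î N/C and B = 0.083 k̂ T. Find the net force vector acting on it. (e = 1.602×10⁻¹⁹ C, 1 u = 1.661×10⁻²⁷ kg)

F ≈ (-2.24×10⁻¹⁴, 0, 0) N

v×B = (-7.64×10⁴, 0, 0) N/C.
E + v×B = (-6.98×10⁴, 0, 0) N/C.
F = q(E + v×B) = (3.204×10⁻¹⁹ C)·(-6.98×10⁴, 0, 0) = (-2.24×10⁻¹⁴, 0, 0) N.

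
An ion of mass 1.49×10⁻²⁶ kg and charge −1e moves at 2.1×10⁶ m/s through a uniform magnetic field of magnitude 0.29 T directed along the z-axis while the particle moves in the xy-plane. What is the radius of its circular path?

The magnetic force provides the centripetal force: |q|vB = mv²/r.
r = mv/(|q|B) = (1.49×10⁻²⁶)(2.1×10⁶)/((1.602×10⁻¹⁹)(0.29)) ≈ 0.67 m.

r ≈ 0.67 m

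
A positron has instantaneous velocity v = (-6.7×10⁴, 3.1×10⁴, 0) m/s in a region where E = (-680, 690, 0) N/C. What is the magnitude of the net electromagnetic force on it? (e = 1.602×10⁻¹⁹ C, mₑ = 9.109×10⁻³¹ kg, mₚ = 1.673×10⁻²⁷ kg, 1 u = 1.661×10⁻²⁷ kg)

Only an electric field acts, so F = qE = (1.602×10⁻¹⁹ C)·(-680, 690, 0) = (-1.09×10⁻¹⁶, 1.11×10⁻¹⁶, 0) N.
|F| = 1.55×10⁻¹⁶ N.

|F| ≈ 1.55×10⁻¹⁶ N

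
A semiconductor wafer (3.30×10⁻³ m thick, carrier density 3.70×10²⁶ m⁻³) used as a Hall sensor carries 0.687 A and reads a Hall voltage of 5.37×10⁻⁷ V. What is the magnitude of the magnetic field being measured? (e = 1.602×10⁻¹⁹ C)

B ≈ 0.153 T

From V_H = IB/(n e t), B = V_H n e t / I.
B = (5.37×10⁻⁷)(3.70×10²⁶)(1.602×10⁻¹⁹)(3.30×10⁻³)/0.687 ≈ 0.153 T.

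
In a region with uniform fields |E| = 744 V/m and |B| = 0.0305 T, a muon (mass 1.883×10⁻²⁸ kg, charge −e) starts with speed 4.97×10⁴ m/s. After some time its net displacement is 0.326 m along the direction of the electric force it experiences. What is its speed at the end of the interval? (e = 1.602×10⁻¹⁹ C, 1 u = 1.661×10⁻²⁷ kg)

v_f ≈ 6.44×10⁵ m/s

B does no work; ΔKE = |q|E d.
½mv_f² = ½mv₀² + |q|Ed = ½(1.883×10⁻²⁸)(4.97×10⁴)² + (1.602×10⁻¹⁹)(744)(0.326) ≈ 2.326×10⁻¹⁹ J + 3.886×10⁻¹⁷ J ≈ 3.909×10⁻¹⁷ J.
v_f = √(2·3.909×10⁻¹⁷/1.883×10⁻²⁸) ≈ 6.44×10⁵ m/s.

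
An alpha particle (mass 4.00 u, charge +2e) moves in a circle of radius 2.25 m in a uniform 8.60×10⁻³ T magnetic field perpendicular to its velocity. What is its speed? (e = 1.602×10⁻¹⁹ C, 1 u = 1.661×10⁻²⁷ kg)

From |q|vB = mv²/r, v = |q|Br/m.
v = (3.204×10⁻¹⁹)(8.60×10⁻³)(2.25)/6.644×10⁻²⁷ ≈ 9.33×10⁵ m/s.

v ≈ 9.33×10⁵ m/s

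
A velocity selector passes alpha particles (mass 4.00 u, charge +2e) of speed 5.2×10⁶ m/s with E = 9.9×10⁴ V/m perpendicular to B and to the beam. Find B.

Balance of forces in the selector: qE = qvB ⇒ B = E/v.
B = 9.9×10⁴/5.2×10⁶ = 0.019 T.

B = 0.019 T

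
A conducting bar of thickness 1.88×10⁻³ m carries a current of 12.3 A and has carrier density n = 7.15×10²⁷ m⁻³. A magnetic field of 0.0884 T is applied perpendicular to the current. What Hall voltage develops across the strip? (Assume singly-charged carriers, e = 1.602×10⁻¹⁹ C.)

V_H = IB/(n e t).
V_H = (12.3)(0.0884)/((7.15×10²⁷)(1.602×10⁻¹⁹)(1.88×10⁻³)) ≈ 5.05×10⁻⁷ V.

V_H ≈ 5.05×10⁻⁷ V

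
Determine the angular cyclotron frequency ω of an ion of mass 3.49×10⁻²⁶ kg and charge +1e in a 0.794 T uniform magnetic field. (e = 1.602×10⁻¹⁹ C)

ω = |q|B/m.
ω = (1.602×10⁻¹⁹)(0.794)/3.49×10⁻²⁶ ≈ 3.64×10⁶ rad/s.

ω ≈ 3.64×10⁶ rad/s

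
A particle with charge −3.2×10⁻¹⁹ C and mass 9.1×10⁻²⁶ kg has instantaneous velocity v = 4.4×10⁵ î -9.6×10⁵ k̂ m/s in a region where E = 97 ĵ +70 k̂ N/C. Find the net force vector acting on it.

F ≈ (0, -3.10×10⁻¹⁷, -2.24×10⁻¹⁷) N

Only an electric field acts, so F = qE = (−3.2×10⁻¹⁹ C)·(0, 97.0, 70.0) = (0, -3.10×10⁻¹⁷, -2.24×10⁻¹⁷) N.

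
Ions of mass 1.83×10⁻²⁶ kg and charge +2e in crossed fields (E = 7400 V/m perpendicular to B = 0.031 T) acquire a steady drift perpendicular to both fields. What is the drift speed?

v_d ≈ 2.4×10⁵ m/s

In crossed fields the guiding centre drifts at v_d = |E×B|/B² = E/B, independent of charge and mass.
v_d = 7400/0.031 = 2.4×10⁵ m/s.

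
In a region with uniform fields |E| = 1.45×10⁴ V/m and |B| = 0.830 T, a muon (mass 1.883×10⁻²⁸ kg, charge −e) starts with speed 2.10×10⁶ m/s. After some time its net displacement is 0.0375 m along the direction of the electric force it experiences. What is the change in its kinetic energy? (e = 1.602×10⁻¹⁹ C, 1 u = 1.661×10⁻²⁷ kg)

ΔKE ≈ 8.71×10⁻¹⁷ J

The magnetic force is always ⟂ v and does no work; only the electric force changes KE.
ΔKE = F_E · d = |q|E d = (1.602×10⁻¹⁹)(1.45×10⁴)(0.0375) ≈ 8.71×10⁻¹⁷ J.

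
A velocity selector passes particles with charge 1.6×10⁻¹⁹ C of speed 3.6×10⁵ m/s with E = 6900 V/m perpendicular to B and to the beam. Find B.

B = 0.019 T

Balance of forces in the selector: qE = qvB ⇒ B = E/v.
B = 6900/3.6×10⁵ = 0.019 T.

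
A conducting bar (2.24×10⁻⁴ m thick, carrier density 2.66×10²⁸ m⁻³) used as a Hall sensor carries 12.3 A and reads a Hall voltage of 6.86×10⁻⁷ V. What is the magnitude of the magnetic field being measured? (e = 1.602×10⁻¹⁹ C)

B ≈ 0.0532 T

From V_H = IB/(n e t), B = V_H n e t / I.
B = (6.86×10⁻⁷)(2.66×10²⁸)(1.602×10⁻¹⁹)(2.24×10⁻⁴)/12.3 ≈ 0.0532 T.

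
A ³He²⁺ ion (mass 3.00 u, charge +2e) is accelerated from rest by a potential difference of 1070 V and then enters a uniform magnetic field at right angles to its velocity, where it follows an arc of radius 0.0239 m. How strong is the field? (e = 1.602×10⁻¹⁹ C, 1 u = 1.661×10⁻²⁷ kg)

v = √(2|q|V/m) = √(2·3.204×10⁻¹⁹·1070/4.983×10⁻²⁷) ≈ 3.709×10⁵ m/s.
B = mv/(|q|r) = (4.983×10⁻²⁷)(3.709×10⁵)/((3.204×10⁻¹⁹)(0.0239)) ≈ 0.241 T.

B ≈ 0.241 T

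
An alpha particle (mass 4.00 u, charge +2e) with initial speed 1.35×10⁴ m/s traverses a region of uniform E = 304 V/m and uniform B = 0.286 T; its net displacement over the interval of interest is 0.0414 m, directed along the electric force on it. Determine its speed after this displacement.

v_f ≈ 3.74×10⁴ m/s

B does no work; ΔKE = |q|E d.
½mv_f² = ½mv₀² + |q|Ed = ½(6.644×10⁻²⁷)(1.35×10⁴)² + (3.204×10⁻¹⁹)(304)(0.0414) ≈ 6.054×10⁻¹⁹ J + 4.032×10⁻¹⁸ J ≈ 4.638×10⁻¹⁸ J.
v_f = √(2·4.638×10⁻¹⁸/6.644×10⁻²⁷) ≈ 3.74×10⁴ m/s.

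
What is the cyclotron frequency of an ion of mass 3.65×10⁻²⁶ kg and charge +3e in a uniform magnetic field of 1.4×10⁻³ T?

f = |q|B/(2πm).
f = (4.806×10⁻¹⁹)(1.4×10⁻³)/(2π·3.65×10⁻²⁶) ≈ 2900 Hz.

f ≈ 2900 Hz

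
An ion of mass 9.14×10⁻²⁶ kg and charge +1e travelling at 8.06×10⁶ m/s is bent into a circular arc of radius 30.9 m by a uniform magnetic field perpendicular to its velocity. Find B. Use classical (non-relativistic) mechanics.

From |q|vB = mv²/r, B = mv/(|q|r).
B = (9.14×10⁻²⁶)(8.06×10⁶)/((1.602×10⁻¹⁹)(30.9)) ≈ 0.149 T.

B ≈ 0.149 T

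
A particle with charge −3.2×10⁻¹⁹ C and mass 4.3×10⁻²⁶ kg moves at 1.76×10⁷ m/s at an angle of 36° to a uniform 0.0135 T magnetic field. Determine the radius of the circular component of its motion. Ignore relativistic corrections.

r ≈ 103 m

v⊥ = v sinθ = 1.76×10⁷·sin36° ≈ 1.035×10⁷ m/s.
r = m v⊥/(|q|B) = (4.3×10⁻²⁶)(1.035×10⁷)/((3.2×10⁻¹⁹)(0.0135)) ≈ 103 m.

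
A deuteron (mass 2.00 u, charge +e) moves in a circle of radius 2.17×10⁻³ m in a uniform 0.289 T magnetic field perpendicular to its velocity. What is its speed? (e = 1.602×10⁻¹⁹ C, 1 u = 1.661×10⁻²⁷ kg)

From |q|vB = mv²/r, v = |q|Br/m.
v = (1.602×10⁻¹⁹)(0.289)(2.17×10⁻³)/3.322×10⁻²⁷ ≈ 3.02×10⁴ m/s.

v ≈ 3.02×10⁴ m/s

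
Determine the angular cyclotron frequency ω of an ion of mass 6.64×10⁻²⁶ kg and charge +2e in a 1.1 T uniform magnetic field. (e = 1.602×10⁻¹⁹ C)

ω = |q|B/m.
ω = (3.204×10⁻¹⁹)(1.1)/6.64×10⁻²⁶ ≈ 5.3×10⁶ rad/s.

ω ≈ 5.3×10⁶ rad/s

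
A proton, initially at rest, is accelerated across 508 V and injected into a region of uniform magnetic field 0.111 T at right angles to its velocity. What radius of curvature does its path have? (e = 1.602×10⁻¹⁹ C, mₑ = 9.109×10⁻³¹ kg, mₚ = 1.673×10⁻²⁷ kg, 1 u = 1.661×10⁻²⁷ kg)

r ≈ 0.0293 m

Acceleration: |q|V = ½mv² ⇒ v = √(2|q|V/m) = √(2·1.602×10⁻¹⁹·508/1.673×10⁻²⁷) ≈ 3.119×10⁵ m/s.
In the field: r = mv/(|q|B) = (1.673×10⁻²⁷)(3.119×10⁵)/((1.602×10⁻¹⁹)(0.111)) ≈ 0.0293 m.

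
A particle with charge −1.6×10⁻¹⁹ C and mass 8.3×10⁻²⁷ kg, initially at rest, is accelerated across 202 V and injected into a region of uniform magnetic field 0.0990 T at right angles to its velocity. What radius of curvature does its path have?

r ≈ 0.0462 m

Acceleration: |q|V = ½mv² ⇒ v = √(2|q|V/m) = √(2·1.6×10⁻¹⁹·202/8.3×10⁻²⁷) ≈ 8.825×10⁴ m/s.
In the field: r = mv/(|q|B) = (8.3×10⁻²⁷)(8.825×10⁴)/((1.6×10⁻¹⁹)(0.0990)) ≈ 0.0462 m.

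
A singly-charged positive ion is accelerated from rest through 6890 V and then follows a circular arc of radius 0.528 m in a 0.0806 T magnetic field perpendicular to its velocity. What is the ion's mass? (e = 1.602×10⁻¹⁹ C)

Combine |q|V = ½mv² and r = mv/(|q|B): eliminate v to get m = qB²r²/(2V).
m = (1.602×10⁻¹⁹)(0.0806)²(0.528)²/(2·6890) ≈ 2.11×10⁻²⁶ kg.

m ≈ 2.11×10⁻²⁶ kg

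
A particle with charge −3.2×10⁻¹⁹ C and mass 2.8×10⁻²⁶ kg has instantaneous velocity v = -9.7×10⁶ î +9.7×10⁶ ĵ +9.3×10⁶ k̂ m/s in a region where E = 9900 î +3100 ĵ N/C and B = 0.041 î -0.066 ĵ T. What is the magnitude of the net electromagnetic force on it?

v×B = (6.14×10⁵, 3.81×10⁵, 2.42×10⁵) N/C.
E + v×B = (6.24×10⁵, 3.84×10⁵, 2.42×10⁵) N/C.
F = q(E + v×B) = (−3.2×10⁻¹⁹ C)·(6.24×10⁵, 3.84×10⁵, 2.42×10⁵) = (-2.00×10⁻¹³, -1.23×10⁻¹³, -7.76×10⁻¹⁴) N.
|F| = 2.47×10⁻¹³ N.

|F| ≈ 2.47×10⁻¹³ N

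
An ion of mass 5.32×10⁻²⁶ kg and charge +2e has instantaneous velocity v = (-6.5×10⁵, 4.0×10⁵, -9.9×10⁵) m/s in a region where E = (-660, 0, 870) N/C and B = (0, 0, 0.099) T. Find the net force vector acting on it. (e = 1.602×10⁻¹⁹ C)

F ≈ (1.25×10⁻¹⁴, 2.06×10⁻¹⁴, 2.79×10⁻¹⁶) N

v×B = (3.96×10⁴, 6.44×10⁴, 0) N/C.
E + v×B = (3.89×10⁴, 6.44×10⁴, 870) N/C.
F = q(E + v×B) = (3.204×10⁻¹⁹ C)·(3.89×10⁴, 6.44×10⁴, 870) = (1.25×10⁻¹⁴, 2.06×10⁻¹⁴, 2.79×10⁻¹⁶) N.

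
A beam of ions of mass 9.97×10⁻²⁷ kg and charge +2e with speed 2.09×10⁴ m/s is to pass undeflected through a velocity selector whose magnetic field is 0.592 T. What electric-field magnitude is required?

For straight-line motion qE = qvB, so E = vB.
E = 2.09×10⁴ × 0.592 = 1.24×10⁴ V/m.

E = 1.24×10⁴ V/m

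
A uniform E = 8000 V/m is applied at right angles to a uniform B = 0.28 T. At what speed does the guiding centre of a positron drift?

v_d ≈ 2.9×10⁴ m/s

In crossed fields the guiding centre drifts at v_d = |E×B|/B² = E/B, independent of charge and mass.
v_d = 8000/0.28 = 2.9×10⁴ m/s.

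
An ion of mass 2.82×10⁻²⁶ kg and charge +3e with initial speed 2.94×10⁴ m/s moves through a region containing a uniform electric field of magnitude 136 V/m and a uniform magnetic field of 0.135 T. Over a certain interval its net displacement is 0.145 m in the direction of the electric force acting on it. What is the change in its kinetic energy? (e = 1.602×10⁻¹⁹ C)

The magnetic force is always ⟂ v and does no work; only the electric force changes KE.
ΔKE = F_E · d = |q|E d = (4.806×10⁻¹⁹)(136)(0.145) ≈ 9.48×10⁻¹⁸ J.

ΔKE ≈ 9.48×10⁻¹⁸ J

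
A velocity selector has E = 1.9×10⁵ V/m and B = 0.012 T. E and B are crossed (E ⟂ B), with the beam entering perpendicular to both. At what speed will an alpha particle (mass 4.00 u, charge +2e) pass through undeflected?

v = 1.6×10⁷ m/s

Straight-line motion ⇒ electric and magnetic forces cancel, so E = vB.
v = E/B = 1.9×10⁵/0.012 = 1.6×10⁷ m/s.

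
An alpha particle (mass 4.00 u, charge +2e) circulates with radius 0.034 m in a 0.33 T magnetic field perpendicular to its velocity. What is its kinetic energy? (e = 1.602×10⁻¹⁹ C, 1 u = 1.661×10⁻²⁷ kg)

v = |q|Br/m, then KE = ½mv² = (qBr)²/(2m).
v = (3.204×10⁻¹⁹)(0.33)(0.034)/6.644×10⁻²⁷ ≈ 5.411×10⁵ m/s.
KE = ½(6.644×10⁻²⁷)(5.411×10⁵)² ≈ 9.7×10⁻¹⁶ J = 6100 eV.

KE ≈ 6100 eV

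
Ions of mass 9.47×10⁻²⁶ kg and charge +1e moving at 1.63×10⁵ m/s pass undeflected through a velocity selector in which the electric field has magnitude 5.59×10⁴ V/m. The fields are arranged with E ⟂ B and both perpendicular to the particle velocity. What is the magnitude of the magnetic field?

B = 0.343 T

Balance of forces in the selector: qE = qvB ⇒ B = E/v.
B = 5.59×10⁴/1.63×10⁵ = 0.343 T.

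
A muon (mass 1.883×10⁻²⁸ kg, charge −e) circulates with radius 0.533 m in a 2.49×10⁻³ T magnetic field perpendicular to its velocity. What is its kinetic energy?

v = |q|Br/m, then KE = ½mv² = (qBr)²/(2m).
v = (1.602×10⁻¹⁹)(2.49×10⁻³)(0.533)/1.883×10⁻²⁸ ≈ 1.129×10⁶ m/s.
KE = ½(1.883×10⁻²⁸)(1.129×10⁶)² ≈ 1.20×10⁻¹⁶ J.

KE ≈ 1.20×10⁻¹⁶ J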